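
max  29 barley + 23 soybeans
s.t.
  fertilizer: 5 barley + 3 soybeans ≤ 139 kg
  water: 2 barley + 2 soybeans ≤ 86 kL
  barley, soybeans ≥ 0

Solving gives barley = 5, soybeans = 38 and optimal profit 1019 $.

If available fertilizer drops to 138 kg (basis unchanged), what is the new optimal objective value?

Check each constraint at x*: fertilizer 139/139 (tight); water 86/86 (tight).
The binding rows give the dual system: 5·y_fertilizer + 2·y_water = 29 and 3·y_fertilizer + 2·y_water = 23.
→ y_fertilizer = 3 and y_water = 7.
Δz = y_fertilizer·Δb = 3 × (-1) = -3, so new z* = 1019 − 3 = 1016.

1016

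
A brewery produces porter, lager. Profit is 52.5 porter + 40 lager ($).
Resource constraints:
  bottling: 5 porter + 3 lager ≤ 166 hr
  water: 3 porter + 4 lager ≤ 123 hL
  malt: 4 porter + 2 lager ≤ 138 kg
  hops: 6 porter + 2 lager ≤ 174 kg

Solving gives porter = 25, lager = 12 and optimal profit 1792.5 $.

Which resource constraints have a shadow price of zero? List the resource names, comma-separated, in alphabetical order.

bottling, malt

bottling: 161/166 (slack 5)
water: 123/123 (binding)
malt: 124/138 (slack 14)
hops: 174/174 (binding)
By complementary slackness, a constraint with positive slack has shadow price 0 → bottling, malt.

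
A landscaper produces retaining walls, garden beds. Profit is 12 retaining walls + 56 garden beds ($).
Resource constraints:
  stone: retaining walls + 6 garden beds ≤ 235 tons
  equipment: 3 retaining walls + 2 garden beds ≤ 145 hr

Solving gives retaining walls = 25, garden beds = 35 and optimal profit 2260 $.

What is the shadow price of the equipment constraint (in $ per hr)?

At the optimum: stone uses 235 of 235 (binding); equipment uses 145 of 145 (binding).
The binding rows give the dual system: 1·y_stone + 3·y_equipment = 12 and 6·y_stone + 2·y_equipment = 56.
This yields shadow prices y_stone = 9, y_equipment = 1.
Shadow price of equipment = 1.

1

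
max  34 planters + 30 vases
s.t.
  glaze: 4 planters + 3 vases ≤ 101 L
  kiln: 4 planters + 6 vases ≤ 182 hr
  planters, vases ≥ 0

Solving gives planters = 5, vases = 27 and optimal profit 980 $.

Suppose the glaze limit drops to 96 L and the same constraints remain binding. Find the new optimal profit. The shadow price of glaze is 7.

945

Δb = -5, so new z* = 980 + (7)·(-5) = 980 − 35 = 945.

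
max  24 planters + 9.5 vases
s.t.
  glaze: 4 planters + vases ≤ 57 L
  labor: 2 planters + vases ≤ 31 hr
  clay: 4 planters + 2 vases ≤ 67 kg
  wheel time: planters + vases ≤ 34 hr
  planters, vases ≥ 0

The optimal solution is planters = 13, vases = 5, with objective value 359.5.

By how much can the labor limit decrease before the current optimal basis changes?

Binding constraints: glaze, labor. The basis is B = [[4,1],[2,1]] with det 2.
Per unit decrease in labor, x* moves by d = (0.5, -2).
The basis stays optimal until vases reaches 0; allowable decrease = 2.5 hr.

2.5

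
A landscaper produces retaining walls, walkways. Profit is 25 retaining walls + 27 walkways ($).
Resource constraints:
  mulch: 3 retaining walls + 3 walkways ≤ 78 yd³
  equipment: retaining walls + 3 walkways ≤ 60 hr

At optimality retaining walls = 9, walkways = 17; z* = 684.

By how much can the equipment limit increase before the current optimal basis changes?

18

Binding constraints: mulch, equipment. The basis is B = [[3,3],[1,3]] with det 6.
Per unit increase in equipment, x* moves by d = (-0.5, 0.5).
The basis stays optimal until retaining walls reaches 0; allowable increase = 18 hr.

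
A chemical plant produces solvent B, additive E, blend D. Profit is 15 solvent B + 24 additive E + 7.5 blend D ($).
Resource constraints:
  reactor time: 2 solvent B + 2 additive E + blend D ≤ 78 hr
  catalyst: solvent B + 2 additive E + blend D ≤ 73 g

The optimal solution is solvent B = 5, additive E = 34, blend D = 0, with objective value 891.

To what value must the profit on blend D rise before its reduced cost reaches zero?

12

Both reactor time and catalyst are binding at x*.
The binding rows give the dual system: 2·y_reactor time + 1·y_catalyst = 15 and 2·y_reactor time + 2·y_catalyst = 24.
→ y_reactor time = 3 and y_catalyst = 9.
blend D enters the basis when its profit ≥ yᵀa₃ = 3·1 + 9·1 = 12.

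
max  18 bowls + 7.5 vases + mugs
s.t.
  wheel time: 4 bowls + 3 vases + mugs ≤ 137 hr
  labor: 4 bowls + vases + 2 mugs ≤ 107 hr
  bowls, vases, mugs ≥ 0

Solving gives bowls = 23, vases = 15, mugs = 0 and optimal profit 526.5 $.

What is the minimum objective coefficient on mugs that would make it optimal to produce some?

Both wheel time and labor are binding at x*.
From A_Bᵀ y = c: 4·y_wheel time + 4·y_labor = 18; 3·y_wheel time + 1·y_labor = 7.5.
→ y_wheel time = 1.5 and y_labor = 3.
mugs enters the basis when its profit ≥ yᵀa₃ = 1.5·1 + 3·2 = 7.5.

7.5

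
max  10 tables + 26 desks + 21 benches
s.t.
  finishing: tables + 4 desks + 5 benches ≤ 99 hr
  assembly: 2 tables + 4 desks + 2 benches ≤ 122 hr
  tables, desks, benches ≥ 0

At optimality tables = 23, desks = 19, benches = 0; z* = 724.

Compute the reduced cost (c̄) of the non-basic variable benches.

-1

Check each constraint at x*: finishing 99/99 (tight); assembly 122/122 (tight).
The binding rows give the dual system: 1·y_finishing + 2·y_assembly = 10 and 4·y_finishing + 4·y_assembly = 26.
This yields shadow prices y_finishing = 3, y_assembly = 3.5.
Reduced cost of benches: c₃ − yᵀa₃ = 21 − (3·5 + 3.5·2) = 21 − 22 = -1.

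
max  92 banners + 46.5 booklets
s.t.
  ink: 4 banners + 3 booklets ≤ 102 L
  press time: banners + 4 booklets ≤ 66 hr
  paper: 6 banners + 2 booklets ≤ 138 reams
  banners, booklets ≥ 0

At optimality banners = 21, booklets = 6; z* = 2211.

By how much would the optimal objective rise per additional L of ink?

At the optimum: ink uses 102 of 102 (binding); press time uses 45 of 66 (slack = 21); paper uses 138 of 138 (binding).
Slack constraints have shadow price 0 (complementary slackness).
Dual feasibility on the basic columns requires 4·y_ink + 6·y_paper = 92, 3·y_ink + 2·y_paper = 46.5.
Solving: y_ink = 9.5, y_paper = 9.
Shadow price of ink = 9.5.

9.5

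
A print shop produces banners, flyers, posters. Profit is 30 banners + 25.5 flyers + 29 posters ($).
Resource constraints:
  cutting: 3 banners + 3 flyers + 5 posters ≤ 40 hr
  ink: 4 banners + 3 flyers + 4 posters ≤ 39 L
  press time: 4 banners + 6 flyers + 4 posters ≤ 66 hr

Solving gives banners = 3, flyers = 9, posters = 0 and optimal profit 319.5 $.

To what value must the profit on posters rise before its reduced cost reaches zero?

30

Check each constraint at x*: cutting 36/40 (slack 4); ink 39/39 (tight); press time 66/66 (tight).
Slack constraints have shadow price 0 (complementary slackness).
From A_Bᵀ y = c: 4·y_ink + 4·y_press time = 30; 3·y_ink + 6·y_press time = 25.5.
Solving: y_ink = 6.5, y_press time = 1.
posters enters the basis when its profit ≥ yᵀa₃ = 6.5·4 + 1·4 = 30.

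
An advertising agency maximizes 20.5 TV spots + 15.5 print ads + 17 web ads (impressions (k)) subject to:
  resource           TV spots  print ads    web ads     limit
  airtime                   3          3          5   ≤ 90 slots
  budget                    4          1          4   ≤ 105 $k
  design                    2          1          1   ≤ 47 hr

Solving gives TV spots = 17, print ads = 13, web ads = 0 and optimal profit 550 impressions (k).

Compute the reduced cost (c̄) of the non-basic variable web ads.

At the optimum: airtime uses 90 of 90 (binding); budget uses 81 of 105 (slack = 24); design uses 47 of 47 (binding).
Since budget is not tight, its dual is 0.
From A_Bᵀ y = c: 3·y_airtime + 2·y_design = 20.5; 3·y_airtime + 1·y_design = 15.5.
→ y_airtime = 3.5 and y_design = 5.
Reduced cost of web ads: c₃ − yᵀa₃ = 17 − (3.5·5 + 5·1) = 17 − 22.5 = -5.5.

-5.5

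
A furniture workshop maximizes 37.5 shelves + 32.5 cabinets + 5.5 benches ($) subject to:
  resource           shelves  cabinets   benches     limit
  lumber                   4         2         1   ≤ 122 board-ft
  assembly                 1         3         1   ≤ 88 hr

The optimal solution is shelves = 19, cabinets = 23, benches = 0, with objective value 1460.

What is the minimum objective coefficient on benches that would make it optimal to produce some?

Check each constraint at x*: lumber 122/122 (tight); assembly 88/88 (tight).
Dual feasibility on the basic columns requires 4·y_lumber + 1·y_assembly = 37.5, 2·y_lumber + 3·y_assembly = 32.5.
This yields shadow prices y_lumber = 8, y_assembly = 5.5.
benches enters the basis when its profit ≥ yᵀa₃ = 8·1 + 5.5·1 = 13.5.

13.5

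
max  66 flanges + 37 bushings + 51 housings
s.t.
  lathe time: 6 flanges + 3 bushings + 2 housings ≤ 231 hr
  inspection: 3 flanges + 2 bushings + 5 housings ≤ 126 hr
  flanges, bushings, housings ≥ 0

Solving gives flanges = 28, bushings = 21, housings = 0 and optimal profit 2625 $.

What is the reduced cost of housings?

At the optimum: lathe time uses 231 of 231 (binding); inspection uses 126 of 126 (binding).
Dual feasibility on the basic columns requires 6·y_lathe time + 3·y_inspection = 66, 3·y_lathe time + 2·y_inspection = 37.
Solving: y_lathe time = 7, y_inspection = 8.
Reduced cost of housings: c₃ − yᵀa₃ = 51 − (7·2 + 8·5) = 51 − 54 = -3.

-3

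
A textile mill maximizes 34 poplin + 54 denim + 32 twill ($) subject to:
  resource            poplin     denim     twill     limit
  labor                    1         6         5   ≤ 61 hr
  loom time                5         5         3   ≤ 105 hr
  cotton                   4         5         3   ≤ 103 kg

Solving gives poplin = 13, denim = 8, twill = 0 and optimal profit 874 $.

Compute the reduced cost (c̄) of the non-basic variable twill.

-6

Check each constraint at x*: labor 61/61 (tight); loom time 105/105 (tight); cotton 92/103 (slack 11).
By complementary slackness, y = 0 for the non-binding constraint.
Dual feasibility on the basic columns requires 1·y_labor + 5·y_loom time = 34, 6·y_labor + 5·y_loom time = 54.
→ y_labor = 4 and y_loom time = 6.
Reduced cost of twill: c₃ − yᵀa₃ = 32 − (4·5 + 6·3) = 32 − 38 = -6.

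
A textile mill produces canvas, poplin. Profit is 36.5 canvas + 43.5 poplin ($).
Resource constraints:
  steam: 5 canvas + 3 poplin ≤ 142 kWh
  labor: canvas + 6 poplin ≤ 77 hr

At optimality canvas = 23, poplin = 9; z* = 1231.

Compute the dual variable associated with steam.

6.5

Check each constraint at x*: steam 142/142 (tight); labor 77/77 (tight).
From A_Bᵀ y = c: 5·y_steam + 1·y_labor = 36.5; 3·y_steam + 6·y_labor = 43.5.
Solving: y_steam = 6.5, y_labor = 4.
Shadow price of steam = 6.5.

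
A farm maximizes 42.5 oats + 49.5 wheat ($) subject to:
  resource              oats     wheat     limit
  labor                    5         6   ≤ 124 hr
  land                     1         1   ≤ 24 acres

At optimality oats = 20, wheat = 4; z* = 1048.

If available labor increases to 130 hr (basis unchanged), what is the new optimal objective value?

1090

Check each constraint at x*: labor 124/124 (tight); land 24/24 (tight).
From A_Bᵀ y = c: 5·y_labor + 1·y_land = 42.5; 6·y_labor + 1·y_land = 49.5.
→ y_labor = 7 and y_land = 7.5.
Δz = y_labor·Δb = 7 × (6) = 42, so new z* = 1048 + 42 = 1090.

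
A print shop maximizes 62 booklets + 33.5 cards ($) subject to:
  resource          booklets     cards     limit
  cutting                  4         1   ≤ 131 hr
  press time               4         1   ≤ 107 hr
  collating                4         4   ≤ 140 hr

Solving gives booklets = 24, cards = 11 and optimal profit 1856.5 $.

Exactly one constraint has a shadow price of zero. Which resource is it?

cutting

cutting: 107/131 (slack 24)
press time: 107/107 (binding)
collating: 140/140 (binding)
By complementary slackness, a constraint with positive slack has shadow price 0 → cutting.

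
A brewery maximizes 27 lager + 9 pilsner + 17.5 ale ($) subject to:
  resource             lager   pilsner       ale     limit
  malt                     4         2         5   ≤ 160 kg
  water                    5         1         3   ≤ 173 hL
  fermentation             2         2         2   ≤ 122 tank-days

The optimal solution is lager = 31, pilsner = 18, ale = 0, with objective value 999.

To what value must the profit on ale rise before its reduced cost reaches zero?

24

Binding: malt and water. Non-binding: fermentation (24 unused).
By complementary slackness, y = 0 for the non-binding constraint.
The binding rows give the dual system: 4·y_malt + 5·y_water = 27 and 2·y_malt + 1·y_water = 9.
→ y_malt = 3 and y_water = 3.
ale enters the basis when its profit ≥ yᵀa₃ = 3·5 + 3·3 = 24.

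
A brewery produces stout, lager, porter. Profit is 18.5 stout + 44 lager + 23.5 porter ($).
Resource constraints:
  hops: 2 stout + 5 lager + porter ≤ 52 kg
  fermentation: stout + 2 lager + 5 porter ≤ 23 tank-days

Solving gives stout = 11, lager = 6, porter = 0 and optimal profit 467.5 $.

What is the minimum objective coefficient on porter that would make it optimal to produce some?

Check each constraint at x*: hops 52/52 (tight); fermentation 23/23 (tight).
From A_Bᵀ y = c: 2·y_hops + 1·y_fermentation = 18.5; 5·y_hops + 2·y_fermentation = 44.
This yields shadow prices y_hops = 7, y_fermentation = 4.5.
porter enters the basis when its profit ≥ yᵀa₃ = 7·1 + 4.5·5 = 29.5.

29.5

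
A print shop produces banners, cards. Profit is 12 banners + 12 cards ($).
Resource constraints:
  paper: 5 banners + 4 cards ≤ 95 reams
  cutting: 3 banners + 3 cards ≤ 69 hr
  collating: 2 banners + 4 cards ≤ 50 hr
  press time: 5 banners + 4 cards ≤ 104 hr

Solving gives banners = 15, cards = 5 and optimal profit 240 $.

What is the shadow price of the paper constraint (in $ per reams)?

Check each constraint at x*: paper 95/95 (tight); cutting 60/69 (slack 9); collating 50/50 (tight); press time 95/104 (slack 9).
Since cutting, press time are not tight, their duals are 0.
The binding rows give the dual system: 5·y_paper + 2·y_collating = 12 and 4·y_paper + 4·y_collating = 12.
This yields shadow prices y_paper = 2, y_collating = 1.
Shadow price of paper = 2.

2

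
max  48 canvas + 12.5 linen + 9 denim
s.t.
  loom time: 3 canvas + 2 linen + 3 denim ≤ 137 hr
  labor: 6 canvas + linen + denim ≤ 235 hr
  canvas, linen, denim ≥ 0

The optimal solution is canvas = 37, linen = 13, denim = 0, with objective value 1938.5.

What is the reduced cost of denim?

Both loom time and labor are binding at x*.
The binding rows give the dual system: 3·y_loom time + 6·y_labor = 48 and 2·y_loom time + 1·y_labor = 12.5.
→ y_loom time = 3 and y_labor = 6.5.
Reduced cost of denim: c₃ − yᵀa₃ = 9 − (3·3 + 6.5·1) = 9 − 15.5 = -6.5.

-6.5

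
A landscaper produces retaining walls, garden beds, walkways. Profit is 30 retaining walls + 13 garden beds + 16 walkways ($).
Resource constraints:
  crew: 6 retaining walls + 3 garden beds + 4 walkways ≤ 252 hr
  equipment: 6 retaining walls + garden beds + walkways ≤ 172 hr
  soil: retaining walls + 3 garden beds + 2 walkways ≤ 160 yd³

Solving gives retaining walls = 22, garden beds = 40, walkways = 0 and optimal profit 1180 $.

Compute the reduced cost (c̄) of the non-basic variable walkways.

At the optimum: crew uses 252 of 252 (binding); equipment uses 172 of 172 (binding); soil uses 142 of 160 (slack = 18).
Slack constraints have shadow price 0 (complementary slackness).
The binding rows give the dual system: 6·y_crew + 6·y_equipment = 30 and 3·y_crew + 1·y_equipment = 13.
Solving: y_crew = 4, y_equipment = 1.
Reduced cost of walkways: c₃ − yᵀa₃ = 16 − (4·4 + 1·1) = 16 − 17 = -1.

-1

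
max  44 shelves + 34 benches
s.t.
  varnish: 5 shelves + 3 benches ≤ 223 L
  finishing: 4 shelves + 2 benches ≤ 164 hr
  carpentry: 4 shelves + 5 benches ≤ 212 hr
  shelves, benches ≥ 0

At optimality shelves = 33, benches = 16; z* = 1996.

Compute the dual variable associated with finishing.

Binding: finishing and carpentry. Non-binding: varnish (10 unused).
By complementary slackness, y = 0 for the non-binding constraint.
From A_Bᵀ y = c: 4·y_finishing + 4·y_carpentry = 44; 2·y_finishing + 5·y_carpentry = 34.
This yields shadow prices y_finishing = 7, y_carpentry = 4.
Shadow price of finishing = 7.

7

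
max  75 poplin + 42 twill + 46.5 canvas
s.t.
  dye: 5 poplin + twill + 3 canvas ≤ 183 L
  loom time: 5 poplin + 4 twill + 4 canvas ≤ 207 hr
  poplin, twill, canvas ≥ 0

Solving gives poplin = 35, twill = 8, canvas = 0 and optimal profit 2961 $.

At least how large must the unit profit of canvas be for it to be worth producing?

54

Both dye and loom time are binding at x*.
The binding rows give the dual system: 5·y_dye + 5·y_loom time = 75 and 1·y_dye + 4·y_loom time = 42.
→ y_dye = 6 and y_loom time = 9.
canvas enters the basis when its profit ≥ yᵀa₃ = 6·3 + 9·4 = 54.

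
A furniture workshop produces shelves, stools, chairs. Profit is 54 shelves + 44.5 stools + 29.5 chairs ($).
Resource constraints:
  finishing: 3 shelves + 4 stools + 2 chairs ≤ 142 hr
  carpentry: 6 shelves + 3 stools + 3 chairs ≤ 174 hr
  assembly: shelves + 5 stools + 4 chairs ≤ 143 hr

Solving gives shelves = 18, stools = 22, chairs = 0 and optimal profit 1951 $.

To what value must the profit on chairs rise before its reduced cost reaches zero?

30.5

Binding: finishing and carpentry. Non-binding: assembly (15 unused).
Since assembly is not tight, its dual is 0.
From A_Bᵀ y = c: 3·y_finishing + 6·y_carpentry = 54; 4·y_finishing + 3·y_carpentry = 44.5.
→ y_finishing = 7 and y_carpentry = 5.5.
chairs enters the basis when its profit ≥ yᵀa₃ = 7·2 + 5.5·3 = 30.5.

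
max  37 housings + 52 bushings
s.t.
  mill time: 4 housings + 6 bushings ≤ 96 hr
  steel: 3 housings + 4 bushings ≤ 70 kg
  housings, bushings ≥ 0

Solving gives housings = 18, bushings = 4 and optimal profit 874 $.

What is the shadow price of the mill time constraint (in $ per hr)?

4

Both mill time and steel are binding at x*.
From A_Bᵀ y = c: 4·y_mill time + 3·y_steel = 37; 6·y_mill time + 4·y_steel = 52.
→ y_mill time = 4 and y_steel = 7.
Shadow price of mill time = 4.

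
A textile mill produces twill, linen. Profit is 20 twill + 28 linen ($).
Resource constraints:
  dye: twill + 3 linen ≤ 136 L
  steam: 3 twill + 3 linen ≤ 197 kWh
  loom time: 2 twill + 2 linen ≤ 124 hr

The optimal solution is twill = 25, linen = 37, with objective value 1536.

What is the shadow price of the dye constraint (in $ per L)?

4

Binding: dye and loom time. Non-binding: steam (11 unused).
By complementary slackness, y = 0 for the non-binding constraint.
The binding rows give the dual system: 1·y_dye + 2·y_loom time = 20 and 3·y_dye + 2·y_loom time = 28.
→ y_dye = 4 and y_loom time = 8.
Shadow price of dye = 4.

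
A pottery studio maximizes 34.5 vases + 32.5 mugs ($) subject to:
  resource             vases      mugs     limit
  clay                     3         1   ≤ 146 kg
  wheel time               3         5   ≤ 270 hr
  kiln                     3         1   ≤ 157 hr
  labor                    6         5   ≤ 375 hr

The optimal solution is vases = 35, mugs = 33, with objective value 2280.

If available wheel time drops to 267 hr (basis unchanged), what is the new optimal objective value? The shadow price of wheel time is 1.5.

2275.5

Δb = -3, so new z* = 2280 + (1.5)·(-3) = 2280 − 4.5 = 2275.5.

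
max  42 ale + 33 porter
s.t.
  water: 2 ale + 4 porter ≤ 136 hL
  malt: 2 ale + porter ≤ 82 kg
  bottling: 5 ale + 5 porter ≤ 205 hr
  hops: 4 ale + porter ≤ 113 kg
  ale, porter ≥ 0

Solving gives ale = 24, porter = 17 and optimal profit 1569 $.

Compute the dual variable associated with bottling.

6

Binding: bottling and hops. Non-binding: water (20 unused), malt (17 unused).
Since water, malt are not tight, their duals are 0.
Dual feasibility on the basic columns requires 5·y_bottling + 4·y_hops = 42, 5·y_bottling + 1·y_hops = 33.
This yields shadow prices y_bottling = 6, y_hops = 3.
Shadow price of bottling = 6.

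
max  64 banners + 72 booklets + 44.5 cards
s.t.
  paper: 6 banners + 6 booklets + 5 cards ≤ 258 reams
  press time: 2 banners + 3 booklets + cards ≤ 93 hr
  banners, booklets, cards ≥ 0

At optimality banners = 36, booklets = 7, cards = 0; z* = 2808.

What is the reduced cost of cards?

Both paper and press time are binding at x*.
The binding rows give the dual system: 6·y_paper + 2·y_press time = 64 and 6·y_paper + 3·y_press time = 72.
→ y_paper = 8 and y_press time = 8.
Reduced cost of cards: c₃ − yᵀa₃ = 44.5 − (8·5 + 8·1) = 44.5 − 48 = -3.5.

-3.5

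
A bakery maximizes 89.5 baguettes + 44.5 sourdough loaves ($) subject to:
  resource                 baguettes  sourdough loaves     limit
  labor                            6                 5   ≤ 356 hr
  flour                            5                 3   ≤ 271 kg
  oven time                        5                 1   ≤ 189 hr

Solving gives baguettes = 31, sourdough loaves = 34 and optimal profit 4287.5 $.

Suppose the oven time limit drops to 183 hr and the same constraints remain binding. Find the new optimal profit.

Binding: labor and oven time. Non-binding: flour (14 unused).
Slack constraints have shadow price 0 (complementary slackness).
From A_Bᵀ y = c: 6·y_labor + 5·y_oven time = 89.5; 5·y_labor + 1·y_oven time = 44.5.
Solving: y_labor = 7, y_oven time = 9.5.
Δz = y_oven time·Δb = 9.5 × (-6) = -57, so new z* = 4287.5 − 57 = 4230.5.

4230.5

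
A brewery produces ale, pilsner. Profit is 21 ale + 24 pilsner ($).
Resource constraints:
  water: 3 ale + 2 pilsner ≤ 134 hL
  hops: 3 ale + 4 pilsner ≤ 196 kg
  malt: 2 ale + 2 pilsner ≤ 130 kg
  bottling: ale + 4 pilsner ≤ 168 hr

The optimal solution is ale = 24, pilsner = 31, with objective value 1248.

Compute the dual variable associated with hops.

Binding: water and hops. Non-binding: malt (20 unused), bottling (20 unused).
Since malt, bottling are not tight, their duals are 0.
Dual feasibility on the basic columns requires 3·y_water + 3·y_hops = 21, 2·y_water + 4·y_hops = 24.
This yields shadow prices y_water = 2, y_hops = 5.
Shadow price of hops = 5.

5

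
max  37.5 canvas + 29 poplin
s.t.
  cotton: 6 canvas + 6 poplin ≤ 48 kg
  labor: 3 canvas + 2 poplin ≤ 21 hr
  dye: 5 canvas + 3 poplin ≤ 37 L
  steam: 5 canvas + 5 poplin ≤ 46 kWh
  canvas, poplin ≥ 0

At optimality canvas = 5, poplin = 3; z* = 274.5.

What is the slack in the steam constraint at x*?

steam used = 5·5 + 5·3 = 40; slack = 46 − 40 = 6.

6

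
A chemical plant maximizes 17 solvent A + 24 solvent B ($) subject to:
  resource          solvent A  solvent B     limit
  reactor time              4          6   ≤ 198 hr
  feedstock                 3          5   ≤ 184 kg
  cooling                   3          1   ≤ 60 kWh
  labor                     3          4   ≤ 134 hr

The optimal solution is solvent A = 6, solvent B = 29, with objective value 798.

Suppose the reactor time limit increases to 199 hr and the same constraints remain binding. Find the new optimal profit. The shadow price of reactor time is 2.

800

Δb = 1, so new z* = 798 + (2)·(1) = 798 + 2 = 800.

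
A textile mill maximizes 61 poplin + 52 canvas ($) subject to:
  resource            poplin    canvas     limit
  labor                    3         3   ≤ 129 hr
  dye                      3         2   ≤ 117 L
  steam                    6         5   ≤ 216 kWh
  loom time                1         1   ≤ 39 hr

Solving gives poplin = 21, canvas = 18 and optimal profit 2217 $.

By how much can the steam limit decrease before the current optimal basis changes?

21

Binding constraints: steam, loom time. The basis is B = [[6,5],[1,1]] with det 1.
Per unit decrease in steam, x* moves by d = (-1, 1).
The basis stays optimal until poplin reaches 0; allowable decrease = 21 kWh.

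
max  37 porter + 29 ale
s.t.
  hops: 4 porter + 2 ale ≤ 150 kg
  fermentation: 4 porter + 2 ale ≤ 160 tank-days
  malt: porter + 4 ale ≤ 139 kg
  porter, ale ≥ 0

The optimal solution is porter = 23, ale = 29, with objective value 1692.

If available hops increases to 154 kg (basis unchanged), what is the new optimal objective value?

1726

At the optimum: hops uses 150 of 150 (binding); fermentation uses 150 of 160 (slack = 10); malt uses 139 of 139 (binding).
Since fermentation is not tight, its dual is 0.
From A_Bᵀ y = c: 4·y_hops + 1·y_malt = 37; 2·y_hops + 4·y_malt = 29.
This yields shadow prices y_hops = 8.5, y_malt = 3.
Δz = y_hops·Δb = 8.5 × (4) = 34, so new z* = 1692 + 34 = 1726.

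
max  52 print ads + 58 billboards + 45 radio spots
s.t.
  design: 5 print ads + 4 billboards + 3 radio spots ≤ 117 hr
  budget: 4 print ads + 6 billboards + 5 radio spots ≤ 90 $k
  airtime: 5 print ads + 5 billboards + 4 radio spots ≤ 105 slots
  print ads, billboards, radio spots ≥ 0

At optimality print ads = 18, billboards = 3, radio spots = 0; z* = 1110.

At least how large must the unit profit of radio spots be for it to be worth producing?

47

Check each constraint at x*: design 102/117 (slack 15); budget 90/90 (tight); airtime 105/105 (tight).
Slack constraints have shadow price 0 (complementary slackness).
Dual feasibility on the basic columns requires 4·y_budget + 5·y_airtime = 52, 6·y_budget + 5·y_airtime = 58.
Solving: y_budget = 3, y_airtime = 8.
radio spots enters the basis when its profit ≥ yᵀa₃ = 3·5 + 8·4 = 47.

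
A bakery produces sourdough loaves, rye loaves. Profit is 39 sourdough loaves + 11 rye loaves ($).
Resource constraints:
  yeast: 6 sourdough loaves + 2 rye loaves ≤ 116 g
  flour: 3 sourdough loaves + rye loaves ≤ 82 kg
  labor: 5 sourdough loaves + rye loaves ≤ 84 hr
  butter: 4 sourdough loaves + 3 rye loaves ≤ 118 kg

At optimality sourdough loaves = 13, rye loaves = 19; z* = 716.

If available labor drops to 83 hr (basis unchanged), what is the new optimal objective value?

713

Binding: yeast and labor. Non-binding: flour (24 unused), butter (9 unused).
Slack constraints have shadow price 0 (complementary slackness).
The binding rows give the dual system: 6·y_yeast + 5·y_labor = 39 and 2·y_yeast + 1·y_labor = 11.
Solving: y_yeast = 4, y_labor = 3.
Δz = y_labor·Δb = 3 × (-1) = -3, so new z* = 716 − 3 = 713.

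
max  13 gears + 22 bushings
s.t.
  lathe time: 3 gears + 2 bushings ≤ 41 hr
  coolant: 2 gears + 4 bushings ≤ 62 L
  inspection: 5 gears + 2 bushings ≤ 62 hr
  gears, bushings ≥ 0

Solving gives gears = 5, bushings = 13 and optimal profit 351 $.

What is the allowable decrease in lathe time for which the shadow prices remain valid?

Binding constraints: lathe time, coolant. The basis is B = [[3,2],[2,4]] with det 8.
Per unit decrease in lathe time, x* moves by d = (-0.5, 0.25).
The basis stays optimal until gears reaches 0; allowable decrease = 10 hr.

10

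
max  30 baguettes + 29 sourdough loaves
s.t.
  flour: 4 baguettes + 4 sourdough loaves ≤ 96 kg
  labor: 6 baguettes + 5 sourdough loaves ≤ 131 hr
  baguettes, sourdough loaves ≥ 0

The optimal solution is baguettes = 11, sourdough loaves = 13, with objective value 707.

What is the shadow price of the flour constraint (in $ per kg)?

6

At the optimum: flour uses 96 of 96 (binding); labor uses 131 of 131 (binding).
Dual feasibility on the basic columns requires 4·y_flour + 6·y_labor = 30, 4·y_flour + 5·y_labor = 29.
→ y_flour = 6 and y_labor = 1.
Shadow price of flour = 6.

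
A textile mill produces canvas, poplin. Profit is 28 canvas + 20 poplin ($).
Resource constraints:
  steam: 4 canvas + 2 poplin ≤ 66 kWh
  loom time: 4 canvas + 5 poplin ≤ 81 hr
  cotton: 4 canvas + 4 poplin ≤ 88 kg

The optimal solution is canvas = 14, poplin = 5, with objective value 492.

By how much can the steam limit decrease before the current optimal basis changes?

Binding constraints: steam, loom time. The basis is B = [[4,2],[4,5]] with det 12.
Per unit decrease in steam, x* moves by d = (-0.4167, 0.3333).
The basis stays optimal until canvas reaches 0; allowable decrease = 33.6 kWh.

33.6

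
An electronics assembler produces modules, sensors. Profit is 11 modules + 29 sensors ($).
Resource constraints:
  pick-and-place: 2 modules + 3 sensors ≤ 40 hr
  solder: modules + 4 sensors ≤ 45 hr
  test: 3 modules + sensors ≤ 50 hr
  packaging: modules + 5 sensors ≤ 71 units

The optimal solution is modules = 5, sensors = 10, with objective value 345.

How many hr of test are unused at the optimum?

test used = 3·5 + 1·10 = 25; slack = 50 − 25 = 25.

25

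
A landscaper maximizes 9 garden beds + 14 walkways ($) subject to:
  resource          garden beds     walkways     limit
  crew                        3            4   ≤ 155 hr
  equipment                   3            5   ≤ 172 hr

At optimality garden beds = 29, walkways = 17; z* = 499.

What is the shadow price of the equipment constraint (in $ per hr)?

Both crew and equipment are binding at x*.
From A_Bᵀ y = c: 3·y_crew + 3·y_equipment = 9; 4·y_crew + 5·y_equipment = 14.
This yields shadow prices y_crew = 1, y_equipment = 2.
Shadow price of equipment = 2.

2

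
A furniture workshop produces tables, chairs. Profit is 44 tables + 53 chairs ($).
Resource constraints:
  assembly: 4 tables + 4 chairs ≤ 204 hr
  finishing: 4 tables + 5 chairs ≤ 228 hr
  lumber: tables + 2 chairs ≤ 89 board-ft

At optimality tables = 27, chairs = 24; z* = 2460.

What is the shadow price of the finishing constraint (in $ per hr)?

9

Binding: assembly and finishing. Non-binding: lumber (14 unused).
Slack constraints have shadow price 0 (complementary slackness).
Dual feasibility on the basic columns requires 4·y_assembly + 4·y_finishing = 44, 4·y_assembly + 5·y_finishing = 53.
This yields shadow prices y_assembly = 2, y_finishing = 9.
Shadow price of finishing = 9.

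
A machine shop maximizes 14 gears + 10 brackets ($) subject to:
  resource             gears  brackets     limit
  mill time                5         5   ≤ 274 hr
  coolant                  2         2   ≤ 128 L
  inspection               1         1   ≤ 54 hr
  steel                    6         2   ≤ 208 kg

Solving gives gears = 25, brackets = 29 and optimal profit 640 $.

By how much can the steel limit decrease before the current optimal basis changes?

100

Binding constraints: inspection, steel. The basis is B = [[1,1],[6,2]] with det -4.
Per unit decrease in steel, x* moves by d = (-0.25, 0.25).
The basis stays optimal until gears reaches 0; allowable decrease = 100 kg.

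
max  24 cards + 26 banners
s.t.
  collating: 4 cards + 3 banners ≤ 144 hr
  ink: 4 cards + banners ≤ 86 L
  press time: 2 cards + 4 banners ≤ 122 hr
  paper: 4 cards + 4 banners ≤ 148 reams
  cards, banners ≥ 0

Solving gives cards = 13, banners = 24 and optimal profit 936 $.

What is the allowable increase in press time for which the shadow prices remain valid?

26

Binding constraints: press time, paper. The basis is B = [[2,4],[4,4]] with det -8.
Per unit increase in press time, x* moves by d = (-0.5, 0.5).
The basis stays optimal until cards reaches 0; allowable increase = 26 hr.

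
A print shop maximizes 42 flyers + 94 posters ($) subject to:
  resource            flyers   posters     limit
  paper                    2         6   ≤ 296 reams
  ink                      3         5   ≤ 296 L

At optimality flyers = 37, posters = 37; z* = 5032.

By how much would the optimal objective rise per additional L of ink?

At the optimum: paper uses 296 of 296 (binding); ink uses 296 of 296 (binding).
Dual feasibility on the basic columns requires 2·y_paper + 3·y_ink = 42, 6·y_paper + 5·y_ink = 94.
This yields shadow prices y_paper = 9, y_ink = 8.
Shadow price of ink = 8.

8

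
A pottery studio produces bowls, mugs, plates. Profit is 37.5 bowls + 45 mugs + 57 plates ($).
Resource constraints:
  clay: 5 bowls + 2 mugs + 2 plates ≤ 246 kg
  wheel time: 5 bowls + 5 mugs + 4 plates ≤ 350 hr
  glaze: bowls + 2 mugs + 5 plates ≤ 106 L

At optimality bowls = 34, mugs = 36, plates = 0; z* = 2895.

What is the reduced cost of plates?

At the optimum: clay uses 242 of 246 (slack = 4); wheel time uses 350 of 350 (binding); glaze uses 106 of 106 (binding).
Since clay is not tight, its dual is 0.
The binding rows give the dual system: 5·y_wheel time + 1·y_glaze = 37.5 and 5·y_wheel time + 2·y_glaze = 45.
→ y_wheel time = 6 and y_glaze = 7.5.
Reduced cost of plates: c₃ − yᵀa₃ = 57 − (6·4 + 7.5·5) = 57 − 61.5 = -4.5.

-4.5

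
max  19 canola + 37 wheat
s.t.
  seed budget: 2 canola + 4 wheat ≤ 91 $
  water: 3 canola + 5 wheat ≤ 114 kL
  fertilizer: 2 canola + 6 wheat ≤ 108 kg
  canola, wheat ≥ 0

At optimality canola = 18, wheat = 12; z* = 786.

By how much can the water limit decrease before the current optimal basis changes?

24

Binding constraints: water, fertilizer. The basis is B = [[3,5],[2,6]] with det 8.
Per unit decrease in water, x* moves by d = (-0.75, 0.25).
The basis stays optimal until canola reaches 0; allowable decrease = 24 kL.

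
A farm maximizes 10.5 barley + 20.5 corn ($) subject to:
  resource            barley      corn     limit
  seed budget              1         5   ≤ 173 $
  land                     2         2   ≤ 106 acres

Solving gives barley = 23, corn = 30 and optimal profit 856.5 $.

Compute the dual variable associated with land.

4

Both seed budget and land are binding at x*.
The binding rows give the dual system: 1·y_seed budget + 2·y_land = 10.5 and 5·y_seed budget + 2·y_land = 20.5.
This yields shadow prices y_seed budget = 2.5, y_land = 4.
Shadow price of land = 4.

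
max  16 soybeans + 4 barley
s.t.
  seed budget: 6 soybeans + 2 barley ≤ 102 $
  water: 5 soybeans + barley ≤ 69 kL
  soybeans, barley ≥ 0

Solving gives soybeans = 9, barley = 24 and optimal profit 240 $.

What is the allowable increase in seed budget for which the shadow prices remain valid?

36

Binding constraints: seed budget, water. The basis is B = [[6,2],[5,1]] with det -4.
Per unit increase in seed budget, x* moves by d = (-0.25, 1.25).
The basis stays optimal until soybeans reaches 0; allowable increase = 36 $.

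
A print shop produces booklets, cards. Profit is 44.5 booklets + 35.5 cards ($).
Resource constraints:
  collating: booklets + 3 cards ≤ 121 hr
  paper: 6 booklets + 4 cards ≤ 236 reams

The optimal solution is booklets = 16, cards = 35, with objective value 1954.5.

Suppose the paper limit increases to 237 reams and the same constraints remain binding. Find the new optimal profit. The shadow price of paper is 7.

1961.5

Δb = 1, so new z* = 1954.5 + (7)·(1) = 1954.5 + 7 = 1961.5.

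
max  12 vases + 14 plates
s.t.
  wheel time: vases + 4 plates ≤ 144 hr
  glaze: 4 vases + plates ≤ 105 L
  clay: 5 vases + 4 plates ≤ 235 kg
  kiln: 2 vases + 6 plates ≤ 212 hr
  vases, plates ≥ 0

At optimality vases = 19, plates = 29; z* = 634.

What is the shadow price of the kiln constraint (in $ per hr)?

Binding: glaze and kiln. Non-binding: wheel time (9 unused), clay (24 unused).
By complementary slackness, y = 0 for the non-binding constraints.
Dual feasibility on the basic columns requires 4·y_glaze + 2·y_kiln = 12, 1·y_glaze + 6·y_kiln = 14.
Solving: y_glaze = 2, y_kiln = 2.
Shadow price of kiln = 2.

2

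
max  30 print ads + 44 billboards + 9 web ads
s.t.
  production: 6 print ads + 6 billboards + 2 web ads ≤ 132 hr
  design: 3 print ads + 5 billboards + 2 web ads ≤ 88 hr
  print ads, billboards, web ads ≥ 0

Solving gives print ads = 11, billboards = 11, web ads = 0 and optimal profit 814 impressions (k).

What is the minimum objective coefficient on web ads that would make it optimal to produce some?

Check each constraint at x*: production 132/132 (tight); design 88/88 (tight).
The binding rows give the dual system: 6·y_production + 3·y_design = 30 and 6·y_production + 5·y_design = 44.
→ y_production = 1.5 and y_design = 7.
web ads enters the basis when its profit ≥ yᵀa₃ = 1.5·2 + 7·2 = 17.

17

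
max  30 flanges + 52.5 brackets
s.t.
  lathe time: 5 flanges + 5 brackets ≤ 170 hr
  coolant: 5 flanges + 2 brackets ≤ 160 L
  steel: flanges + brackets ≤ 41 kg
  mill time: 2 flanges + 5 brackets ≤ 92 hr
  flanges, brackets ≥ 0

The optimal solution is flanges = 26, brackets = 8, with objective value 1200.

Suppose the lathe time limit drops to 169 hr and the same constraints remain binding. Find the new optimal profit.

1197

Binding: lathe time and mill time. Non-binding: coolant (14 unused), steel (7 unused).
Slack constraints have shadow price 0 (complementary slackness).
From A_Bᵀ y = c: 5·y_lathe time + 2·y_mill time = 30; 5·y_lathe time + 5·y_mill time = 52.5.
Solving: y_lathe time = 3, y_mill time = 7.5.
Δz = y_lathe time·Δb = 3 × (-1) = -3, so new z* = 1200 − 3 = 1197.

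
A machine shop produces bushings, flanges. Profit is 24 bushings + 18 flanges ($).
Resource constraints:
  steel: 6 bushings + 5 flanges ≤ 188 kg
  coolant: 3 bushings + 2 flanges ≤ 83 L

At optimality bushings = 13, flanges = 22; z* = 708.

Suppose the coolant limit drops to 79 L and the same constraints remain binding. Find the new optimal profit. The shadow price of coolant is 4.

692

Δb = -4, so new z* = 708 + (4)·(-4) = 708 − 16 = 692.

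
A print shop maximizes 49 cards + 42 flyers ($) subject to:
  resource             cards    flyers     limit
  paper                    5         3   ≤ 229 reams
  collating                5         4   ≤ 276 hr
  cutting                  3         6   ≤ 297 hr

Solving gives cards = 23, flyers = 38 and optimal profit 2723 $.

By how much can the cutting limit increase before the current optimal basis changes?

37.8

Binding constraints: paper, cutting. The basis is B = [[5,3],[3,6]] with det 21.
Per unit increase in cutting, x* moves by d = (-0.1429, 0.2381).
The basis stays optimal until collating becomes binding; allowable increase = 37.8 hr.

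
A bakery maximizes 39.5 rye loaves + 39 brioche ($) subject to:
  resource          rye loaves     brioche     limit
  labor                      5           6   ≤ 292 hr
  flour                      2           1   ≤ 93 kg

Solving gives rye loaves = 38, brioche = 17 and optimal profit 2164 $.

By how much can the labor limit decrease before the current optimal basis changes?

Binding constraints: labor, flour. The basis is B = [[5,6],[2,1]] with det -7.
Per unit decrease in labor, x* moves by d = (0.1429, -0.2857).
The basis stays optimal until brioche reaches 0; allowable decrease = 59.5 hr.

59.5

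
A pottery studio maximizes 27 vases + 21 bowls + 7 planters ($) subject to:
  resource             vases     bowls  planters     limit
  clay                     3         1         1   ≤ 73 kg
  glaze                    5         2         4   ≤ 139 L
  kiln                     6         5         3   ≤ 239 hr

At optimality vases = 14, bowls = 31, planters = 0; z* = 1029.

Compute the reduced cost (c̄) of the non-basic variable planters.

-6

Check each constraint at x*: clay 73/73 (tight); glaze 132/139 (slack 7); kiln 239/239 (tight).
By complementary slackness, y = 0 for the non-binding constraint.
Dual feasibility on the basic columns requires 3·y_clay + 6·y_kiln = 27, 1·y_clay + 5·y_kiln = 21.
→ y_clay = 1 and y_kiln = 4.
Reduced cost of planters: c₃ − yᵀa₃ = 7 − (1·1 + 4·3) = 7 − 13 = -6.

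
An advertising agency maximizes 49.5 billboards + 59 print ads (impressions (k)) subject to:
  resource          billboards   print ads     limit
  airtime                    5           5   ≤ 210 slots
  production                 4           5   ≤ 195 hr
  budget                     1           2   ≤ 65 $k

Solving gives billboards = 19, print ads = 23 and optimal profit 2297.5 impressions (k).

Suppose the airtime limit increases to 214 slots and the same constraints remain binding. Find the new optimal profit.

2329.5

At the optimum: airtime uses 210 of 210 (binding); production uses 191 of 195 (slack = 4); budget uses 65 of 65 (binding).
Since production is not tight, its dual is 0.
The binding rows give the dual system: 5·y_airtime + 1·y_budget = 49.5 and 5·y_airtime + 2·y_budget = 59.
Solving: y_airtime = 8, y_budget = 9.5.
Δz = y_airtime·Δb = 8 × (4) = 32, so new z* = 2297.5 + 32 = 2329.5.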